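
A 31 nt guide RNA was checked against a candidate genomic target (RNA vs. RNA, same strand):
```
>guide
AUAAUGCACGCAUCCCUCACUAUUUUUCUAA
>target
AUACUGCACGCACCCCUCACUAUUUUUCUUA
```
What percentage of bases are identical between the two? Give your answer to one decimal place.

90.3%

Mismatches at positions 4, 13, 30 (1-based): 3 of 31.
Identical positions: 28/31 = 90.32% → 90.3%.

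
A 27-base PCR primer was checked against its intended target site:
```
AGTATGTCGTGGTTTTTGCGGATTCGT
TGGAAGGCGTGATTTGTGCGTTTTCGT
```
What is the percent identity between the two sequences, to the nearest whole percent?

70%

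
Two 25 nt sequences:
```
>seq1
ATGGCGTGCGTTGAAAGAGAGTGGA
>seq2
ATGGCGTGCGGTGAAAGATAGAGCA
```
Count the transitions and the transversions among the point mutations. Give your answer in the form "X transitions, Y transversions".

0 transitions, 4 transversions

Transitions (purine↔purine or pyrimidine↔pyrimidine): none.
Transversions (purine↔pyrimidine): 11 T→G, 19 G→T, 22 T→A, 24 G→C.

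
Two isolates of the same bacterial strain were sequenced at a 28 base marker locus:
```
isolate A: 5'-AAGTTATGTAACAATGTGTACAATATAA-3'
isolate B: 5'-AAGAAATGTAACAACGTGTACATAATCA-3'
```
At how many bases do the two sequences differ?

Mismatches (1-based): base 4: T→A; base 5: T→A; base 15: T→C; base 23: A→T; base 24: T→A; base 27: A→C.

6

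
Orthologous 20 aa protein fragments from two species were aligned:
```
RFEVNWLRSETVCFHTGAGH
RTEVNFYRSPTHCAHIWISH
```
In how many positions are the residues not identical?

10

Comparing position by position, 10 positions differ: 2 (F/T), 6 (W/F), 7 (L/Y), 10 (E/P), 12 (V/H), 14 (F/A), 16 (T/I), 17 (G/W), 18 (A/I), 19 (G/S).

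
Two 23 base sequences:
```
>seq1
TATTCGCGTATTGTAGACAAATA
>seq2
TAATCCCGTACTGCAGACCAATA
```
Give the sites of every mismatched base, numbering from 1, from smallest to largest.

3, 6, 11, 14, 19

Scanning 1-based: 3: T/A; 6: G/C; 11: T/C; 14: T/C; 19: A/C.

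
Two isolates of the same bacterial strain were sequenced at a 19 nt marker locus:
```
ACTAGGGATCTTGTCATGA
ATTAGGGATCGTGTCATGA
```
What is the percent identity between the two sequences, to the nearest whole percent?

2 positions differ (2, 11), so 17 of 19 match: 17/19 = 89.47%.

89%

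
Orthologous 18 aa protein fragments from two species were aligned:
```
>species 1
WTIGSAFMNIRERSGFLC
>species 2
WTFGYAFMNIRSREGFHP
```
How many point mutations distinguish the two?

6

Comparing position by position, 6 positions differ: 3 (I/F), 5 (S/Y), 12 (E/S), 14 (S/E), 17 (L/H), 18 (C/P).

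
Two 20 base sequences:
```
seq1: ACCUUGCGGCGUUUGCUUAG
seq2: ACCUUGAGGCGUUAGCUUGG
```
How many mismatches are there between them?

3

Mismatches (1-based): position 7: C→A; position 14: U→A; position 19: A→G.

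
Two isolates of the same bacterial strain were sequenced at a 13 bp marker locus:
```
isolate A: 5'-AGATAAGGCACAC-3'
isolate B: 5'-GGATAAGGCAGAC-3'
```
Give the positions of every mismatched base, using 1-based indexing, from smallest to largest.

1, 11

Scanning 1-based: 1: A/G; 11: C/G.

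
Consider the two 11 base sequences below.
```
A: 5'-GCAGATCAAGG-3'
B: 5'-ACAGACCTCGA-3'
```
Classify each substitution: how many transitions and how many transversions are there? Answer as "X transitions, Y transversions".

3 transitions, 2 transversions

Transitions (purine↔purine or pyrimidine↔pyrimidine): 1 G→A, 6 T→C, 11 G→A.
Transversions (purine↔pyrimidine): 8 A→T, 9 A→C.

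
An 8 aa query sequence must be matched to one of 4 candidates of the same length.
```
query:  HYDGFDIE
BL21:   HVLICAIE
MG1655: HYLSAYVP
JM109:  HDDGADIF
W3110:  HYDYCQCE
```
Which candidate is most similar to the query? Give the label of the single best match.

Hamming distances to query — BL21: 5; MG1655: 6; JM109: 3; W3110: 4.
Smallest is JM109 with 3 mismatches.

JM109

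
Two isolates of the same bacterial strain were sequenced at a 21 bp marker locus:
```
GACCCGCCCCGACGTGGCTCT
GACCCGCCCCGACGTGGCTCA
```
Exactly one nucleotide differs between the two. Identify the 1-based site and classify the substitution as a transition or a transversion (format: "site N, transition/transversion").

The sequences differ only at site 21: T→A (pyrimidine→purine), a transversion.

site 21, transversion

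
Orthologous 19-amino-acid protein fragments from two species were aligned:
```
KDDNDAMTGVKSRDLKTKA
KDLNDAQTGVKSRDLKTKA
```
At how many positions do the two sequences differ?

2

The sequences differ at positions 3, 7 (1-based) — 2 in total.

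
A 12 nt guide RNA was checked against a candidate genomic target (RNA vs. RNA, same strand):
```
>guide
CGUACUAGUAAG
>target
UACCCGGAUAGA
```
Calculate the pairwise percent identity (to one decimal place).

Mismatches at positions 1, 2, 3, 4, 6, 7, 8, 11, 12 (1-based): 9 of 12.
Identical positions: 3/12 = 25% → 25.0%.

25.0%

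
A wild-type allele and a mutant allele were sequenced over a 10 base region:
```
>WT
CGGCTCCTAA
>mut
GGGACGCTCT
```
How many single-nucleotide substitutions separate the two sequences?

Mismatches (1-based): site 1: C→G; site 4: C→A; site 5: T→C; site 6: C→G; site 9: A→C; site 10: A→T.

6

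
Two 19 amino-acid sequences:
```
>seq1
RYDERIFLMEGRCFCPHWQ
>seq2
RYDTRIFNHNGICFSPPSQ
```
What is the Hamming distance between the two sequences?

Comparing position by position, 8 residues differ: 4 (E/T), 8 (L/N), 9 (M/H), 10 (E/N), 12 (R/I), 15 (C/S), 17 (H/P), 18 (W/S).

8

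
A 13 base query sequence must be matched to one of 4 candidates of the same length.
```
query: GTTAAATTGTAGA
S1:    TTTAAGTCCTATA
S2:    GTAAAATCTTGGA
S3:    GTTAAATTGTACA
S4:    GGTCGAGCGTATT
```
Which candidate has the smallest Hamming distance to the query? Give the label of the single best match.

S3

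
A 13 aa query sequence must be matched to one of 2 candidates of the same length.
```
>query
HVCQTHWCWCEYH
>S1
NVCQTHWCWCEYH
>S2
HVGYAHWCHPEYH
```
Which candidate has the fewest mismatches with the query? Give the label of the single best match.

Hamming distances to query — S1: 1; S2: 5.
Smallest is S1 with 1 mismatch.

S1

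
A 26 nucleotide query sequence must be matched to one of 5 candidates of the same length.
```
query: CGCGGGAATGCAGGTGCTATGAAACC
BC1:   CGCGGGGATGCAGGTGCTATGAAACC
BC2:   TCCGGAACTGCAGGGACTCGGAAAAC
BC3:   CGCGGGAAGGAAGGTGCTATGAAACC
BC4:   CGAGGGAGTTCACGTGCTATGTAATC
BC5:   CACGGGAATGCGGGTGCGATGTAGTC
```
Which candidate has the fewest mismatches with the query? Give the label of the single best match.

BC1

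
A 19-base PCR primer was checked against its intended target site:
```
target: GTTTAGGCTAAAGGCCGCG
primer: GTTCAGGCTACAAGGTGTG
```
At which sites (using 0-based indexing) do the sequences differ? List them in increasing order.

3, 10, 12, 14, 15, 17

Scanning 0-based: 3: T/C; 10: A/C; 12: G/A; 14: C/G; 15: C/T; 17: C/T.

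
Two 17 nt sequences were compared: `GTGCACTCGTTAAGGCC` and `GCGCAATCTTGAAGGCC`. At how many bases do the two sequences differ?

The sequences differ at bases 2, 6, 9, 11 (1-based) — 4 in total.

4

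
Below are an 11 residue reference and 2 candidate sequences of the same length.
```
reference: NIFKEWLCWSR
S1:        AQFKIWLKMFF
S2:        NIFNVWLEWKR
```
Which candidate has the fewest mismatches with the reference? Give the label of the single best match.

S2

S1 differs at 7 residues; S2 differs at 4 residues. The closest is S2.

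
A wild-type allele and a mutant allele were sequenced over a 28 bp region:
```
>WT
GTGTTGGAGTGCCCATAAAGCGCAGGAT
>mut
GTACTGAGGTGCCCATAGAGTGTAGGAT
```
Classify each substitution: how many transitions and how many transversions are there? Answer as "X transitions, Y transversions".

7 transitions, 0 transversions

Transitions (purine↔purine or pyrimidine↔pyrimidine): 3 G→A, 4 T→C, 7 G→A, 8 A→G, 18 A→G, 21 C→T, 23 C→T.
Transversions (purine↔pyrimidine): none.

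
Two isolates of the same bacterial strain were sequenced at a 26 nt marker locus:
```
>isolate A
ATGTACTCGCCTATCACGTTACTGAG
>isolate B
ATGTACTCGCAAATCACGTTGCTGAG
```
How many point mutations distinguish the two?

Comparing position by position, 3 positions differ: 11 (C/A), 12 (T/A), 21 (A/G).

3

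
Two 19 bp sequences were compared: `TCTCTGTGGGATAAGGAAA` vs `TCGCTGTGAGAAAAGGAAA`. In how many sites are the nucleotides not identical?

3

The sequences differ at sites 3, 9, 12 (1-based) — 3 in total.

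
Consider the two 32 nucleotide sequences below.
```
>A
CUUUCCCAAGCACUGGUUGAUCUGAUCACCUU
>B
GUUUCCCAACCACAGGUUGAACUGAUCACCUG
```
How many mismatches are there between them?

5

The sequences differ at sites 1, 10, 14, 21, 32 (1-based) — 5 in total.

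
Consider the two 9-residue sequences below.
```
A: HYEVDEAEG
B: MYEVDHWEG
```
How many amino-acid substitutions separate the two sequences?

Mismatches (1-based): residue 1: H→M; residue 6: E→H; residue 7: A→W.

3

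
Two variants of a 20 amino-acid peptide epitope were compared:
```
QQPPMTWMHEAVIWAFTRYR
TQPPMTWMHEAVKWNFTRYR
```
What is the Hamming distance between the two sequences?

Mismatches (1-based): position 1: Q→T; position 13: I→K; position 15: A→N.

3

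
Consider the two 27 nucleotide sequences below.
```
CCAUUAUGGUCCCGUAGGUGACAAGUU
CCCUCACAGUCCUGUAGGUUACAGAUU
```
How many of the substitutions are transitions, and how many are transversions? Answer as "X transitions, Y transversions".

6 transitions, 2 transversions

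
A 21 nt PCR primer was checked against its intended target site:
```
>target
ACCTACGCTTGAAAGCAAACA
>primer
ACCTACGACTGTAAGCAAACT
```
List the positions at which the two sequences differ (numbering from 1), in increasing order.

8, 9, 12, 21

Differences at position 8 (C→A), position 9 (T→C), position 12 (A→T), position 21 (A→T).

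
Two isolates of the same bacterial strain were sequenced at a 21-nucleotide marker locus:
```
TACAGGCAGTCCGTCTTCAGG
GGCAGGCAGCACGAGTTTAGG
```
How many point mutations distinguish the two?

7

The sequences differ at positions 1, 2, 10, 11, 14, 15, 18 (1-based) — 7 in total.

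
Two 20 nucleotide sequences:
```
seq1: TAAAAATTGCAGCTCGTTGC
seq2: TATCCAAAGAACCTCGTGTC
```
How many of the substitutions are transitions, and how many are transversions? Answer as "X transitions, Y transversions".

0 transitions, 9 transversions

Transitions (purine↔purine or pyrimidine↔pyrimidine): none.
Transversions (purine↔pyrimidine): 3 A→T, 4 A→C, 5 A→C, 7 T→A, 8 T→A, 10 C→A, 12 G→C, 18 T→G, 19 G→T.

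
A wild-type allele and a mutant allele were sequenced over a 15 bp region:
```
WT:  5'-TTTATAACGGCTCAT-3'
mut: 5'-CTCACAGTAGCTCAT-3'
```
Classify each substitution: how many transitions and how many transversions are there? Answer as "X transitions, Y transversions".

6 transitions, 0 transversions

Mismatches (1-based):
position 1: T→C (pyrimidine→pyrimidine, transition)
position 3: T→C (pyrimidine→pyrimidine, transition)
position 5: T→C (pyrimidine→pyrimidine, transition)
position 7: A→G (purine→purine, transition)
position 8: C→T (pyrimidine→pyrimidine, transition)
position 9: G→A (purine→purine, transition)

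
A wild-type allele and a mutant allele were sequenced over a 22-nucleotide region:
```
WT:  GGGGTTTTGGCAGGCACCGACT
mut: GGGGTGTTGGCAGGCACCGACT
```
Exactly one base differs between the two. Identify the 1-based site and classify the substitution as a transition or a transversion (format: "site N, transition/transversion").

site 6, transversion

The sequences differ only at site 6: T→G (pyrimidine→purine), a transversion.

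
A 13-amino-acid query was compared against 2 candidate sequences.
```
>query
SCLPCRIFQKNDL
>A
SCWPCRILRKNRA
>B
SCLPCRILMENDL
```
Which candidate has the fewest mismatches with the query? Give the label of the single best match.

B

Hamming distances to query — A: 5; B: 3.
Smallest is B with 3 mismatches.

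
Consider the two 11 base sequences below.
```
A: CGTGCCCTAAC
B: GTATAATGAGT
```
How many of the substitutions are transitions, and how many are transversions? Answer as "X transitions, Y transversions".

3 transitions, 7 transversions

Mismatches (1-based):
position 1: C→G (pyrimidine→purine, transversion)
position 2: G→T (purine→pyrimidine, transversion)
position 3: T→A (pyrimidine→purine, transversion)
position 4: G→T (purine→pyrimidine, transversion)
position 5: C→A (pyrimidine→purine, transversion)
position 6: C→A (pyrimidine→purine, transversion)
position 7: C→T (pyrimidine→pyrimidine, transition)
position 8: T→G (pyrimidine→purine, transversion)
position 10: A→G (purine→purine, transition)
position 11: C→T (pyrimidine→pyrimidine, transition)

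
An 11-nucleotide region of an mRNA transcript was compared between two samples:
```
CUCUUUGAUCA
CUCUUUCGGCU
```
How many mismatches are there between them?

4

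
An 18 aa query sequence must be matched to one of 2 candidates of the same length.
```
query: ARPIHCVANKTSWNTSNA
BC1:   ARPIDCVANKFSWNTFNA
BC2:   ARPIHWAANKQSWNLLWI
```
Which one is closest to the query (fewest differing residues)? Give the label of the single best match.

BC1

Hamming distances to query — BC1: 3; BC2: 7.
Smallest is BC1 with 3 mismatches.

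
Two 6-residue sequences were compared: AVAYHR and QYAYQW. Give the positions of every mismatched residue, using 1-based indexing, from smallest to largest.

1, 2, 5, 6

Scanning 1-based: 1: A/Q; 2: V/Y; 5: H/Q; 6: R/W.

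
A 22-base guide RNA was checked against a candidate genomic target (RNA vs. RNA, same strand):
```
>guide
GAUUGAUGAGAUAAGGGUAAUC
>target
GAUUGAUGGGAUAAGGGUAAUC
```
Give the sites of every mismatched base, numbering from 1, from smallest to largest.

9

Differences at site 9 (A→G).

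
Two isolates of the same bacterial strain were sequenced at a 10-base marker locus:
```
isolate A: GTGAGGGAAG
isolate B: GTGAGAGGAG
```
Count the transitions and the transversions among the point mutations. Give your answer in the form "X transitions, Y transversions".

2 transitions, 0 transversions

Transitions (purine↔purine or pyrimidine↔pyrimidine): 6 G→A, 8 A→G.
Transversions (purine↔pyrimidine): none.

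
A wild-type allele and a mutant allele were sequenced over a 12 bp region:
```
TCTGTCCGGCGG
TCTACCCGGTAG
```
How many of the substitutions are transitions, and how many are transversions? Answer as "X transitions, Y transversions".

4 transitions, 0 transversions

Transitions (purine↔purine or pyrimidine↔pyrimidine): 4 G→A, 5 T→C, 10 C→T, 11 G→A.
Transversions (purine↔pyrimidine): none.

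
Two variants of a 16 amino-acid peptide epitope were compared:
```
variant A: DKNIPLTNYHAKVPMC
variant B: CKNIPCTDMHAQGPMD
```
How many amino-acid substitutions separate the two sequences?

Comparing position by position, 7 residues differ: 1 (D/C), 6 (L/C), 8 (N/D), 9 (Y/M), 12 (K/Q), 13 (V/G), 16 (C/D).

7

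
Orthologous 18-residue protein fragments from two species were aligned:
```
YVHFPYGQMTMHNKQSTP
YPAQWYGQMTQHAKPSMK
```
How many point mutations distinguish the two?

9

Comparing position by position, 9 positions differ: 2 (V/P), 3 (H/A), 4 (F/Q), 5 (P/W), 11 (M/Q), 13 (N/A), 15 (Q/P), 17 (T/M), 18 (P/K).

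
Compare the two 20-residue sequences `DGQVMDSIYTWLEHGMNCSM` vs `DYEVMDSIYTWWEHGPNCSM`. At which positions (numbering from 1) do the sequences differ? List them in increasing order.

2, 3, 12, 16

Differences at position 2 (G→Y), position 3 (Q→E), position 12 (L→W), position 16 (M→P).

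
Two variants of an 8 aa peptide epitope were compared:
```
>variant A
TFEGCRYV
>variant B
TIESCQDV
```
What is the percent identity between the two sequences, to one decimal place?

Mismatches at positions 2, 4, 6, 7 (1-based): 4 of 8.
Identical positions: 4/8 = 50% → 50.0%.

50.0%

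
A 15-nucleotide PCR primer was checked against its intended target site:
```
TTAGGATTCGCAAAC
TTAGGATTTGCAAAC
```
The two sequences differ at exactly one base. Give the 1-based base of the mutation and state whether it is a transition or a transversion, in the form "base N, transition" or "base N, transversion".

Base 9 changes C→T. C is a pyrimidine and T is a pyrimidine, so this is a transition.

base 9, transition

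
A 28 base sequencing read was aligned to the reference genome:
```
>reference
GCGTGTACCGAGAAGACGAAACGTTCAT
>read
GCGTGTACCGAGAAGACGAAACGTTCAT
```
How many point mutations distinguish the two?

The two sequences are identical at every position.

0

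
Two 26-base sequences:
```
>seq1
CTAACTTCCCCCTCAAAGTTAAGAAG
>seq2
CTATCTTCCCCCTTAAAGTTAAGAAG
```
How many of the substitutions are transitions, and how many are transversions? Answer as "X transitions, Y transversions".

Transitions (purine↔purine or pyrimidine↔pyrimidine): 14 C→T.
Transversions (purine↔pyrimidine): 4 A→T.

1 transition, 1 transversion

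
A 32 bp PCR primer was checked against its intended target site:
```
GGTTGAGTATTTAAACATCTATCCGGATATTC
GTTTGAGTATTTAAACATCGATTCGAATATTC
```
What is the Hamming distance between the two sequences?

4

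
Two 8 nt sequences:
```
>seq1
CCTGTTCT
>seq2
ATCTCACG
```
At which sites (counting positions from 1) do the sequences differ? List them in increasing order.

Differences at site 1 (C→A), site 2 (C→T), site 3 (T→C), site 4 (G→T), site 5 (T→C), site 6 (T→A), site 8 (T→G).

1, 2, 3, 4, 5, 6, 8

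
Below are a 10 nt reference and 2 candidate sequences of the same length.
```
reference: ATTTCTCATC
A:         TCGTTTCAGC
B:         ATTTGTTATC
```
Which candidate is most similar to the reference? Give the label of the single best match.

B

Hamming distances to reference — A: 5; B: 2.
Smallest is B with 2 mismatches.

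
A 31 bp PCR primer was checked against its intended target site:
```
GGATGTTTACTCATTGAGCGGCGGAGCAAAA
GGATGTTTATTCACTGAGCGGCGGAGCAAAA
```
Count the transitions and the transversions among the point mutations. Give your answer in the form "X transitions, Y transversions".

Transitions (purine↔purine or pyrimidine↔pyrimidine): 10 C→T, 14 T→C.
Transversions (purine↔pyrimidine): none.

2 transitions, 0 transversions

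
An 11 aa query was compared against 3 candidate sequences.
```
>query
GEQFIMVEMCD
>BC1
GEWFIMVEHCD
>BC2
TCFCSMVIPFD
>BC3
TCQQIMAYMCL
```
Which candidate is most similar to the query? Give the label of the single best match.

Hamming distances to query — BC1: 2; BC2: 8; BC3: 6.
Smallest is BC1 with 2 mismatches.

BC1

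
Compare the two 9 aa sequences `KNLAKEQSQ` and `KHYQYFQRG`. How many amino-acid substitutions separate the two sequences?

7

Mismatches (1-based): residue 2: N→H; residue 3: L→Y; residue 4: A→Q; residue 5: K→Y; residue 6: E→F; residue 8: S→R; residue 9: Q→G.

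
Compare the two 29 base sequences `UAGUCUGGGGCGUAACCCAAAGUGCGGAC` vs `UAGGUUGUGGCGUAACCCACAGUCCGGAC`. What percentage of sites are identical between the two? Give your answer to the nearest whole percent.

Mismatches at positions 4, 5, 8, 20, 24 (1-based): 5 of 29.
Identical positions: 24/29 = 82.76% → 83%.

83%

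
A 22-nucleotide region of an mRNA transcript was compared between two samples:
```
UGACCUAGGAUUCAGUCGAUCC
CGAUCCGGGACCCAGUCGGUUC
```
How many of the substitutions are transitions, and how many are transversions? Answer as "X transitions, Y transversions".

Transitions (purine↔purine or pyrimidine↔pyrimidine): 1 U→C, 4 C→U, 6 U→C, 7 A→G, 11 U→C, 12 U→C, 19 A→G, 21 C→U.
Transversions (purine↔pyrimidine): none.

8 transitions, 0 transversions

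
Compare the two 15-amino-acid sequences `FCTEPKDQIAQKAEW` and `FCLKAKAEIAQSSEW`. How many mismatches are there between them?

7

The sequences differ at residues 3, 4, 5, 7, 8, 12, 13 (1-based) — 7 in total.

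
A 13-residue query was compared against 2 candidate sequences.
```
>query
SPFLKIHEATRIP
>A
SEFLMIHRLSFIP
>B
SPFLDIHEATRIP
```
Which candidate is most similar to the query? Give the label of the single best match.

A differs at 6 residues; B differs at 1 residue. The closest is B.

B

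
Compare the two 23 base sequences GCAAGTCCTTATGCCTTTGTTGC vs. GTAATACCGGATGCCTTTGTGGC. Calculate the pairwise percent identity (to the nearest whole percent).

74%

Mismatches at positions 2, 5, 6, 9, 10, 21 (1-based): 6 of 23.
Identical positions: 17/23 = 73.91% → 74%.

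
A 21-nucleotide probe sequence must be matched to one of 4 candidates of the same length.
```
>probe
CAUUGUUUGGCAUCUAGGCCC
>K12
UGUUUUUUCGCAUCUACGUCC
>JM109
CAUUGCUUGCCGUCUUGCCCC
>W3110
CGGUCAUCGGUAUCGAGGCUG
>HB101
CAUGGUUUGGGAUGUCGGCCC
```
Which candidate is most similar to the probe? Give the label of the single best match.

K12 differs at 6 positions; JM109 differs at 5 positions; W3110 differs at 9 positions; HB101 differs at 4 positions. The closest is HB101.

HB101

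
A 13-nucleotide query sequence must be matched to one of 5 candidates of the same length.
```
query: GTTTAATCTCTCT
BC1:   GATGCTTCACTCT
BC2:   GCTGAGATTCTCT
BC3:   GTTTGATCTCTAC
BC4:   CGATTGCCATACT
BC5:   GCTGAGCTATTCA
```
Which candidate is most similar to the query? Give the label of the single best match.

BC3

BC1 differs at 5 positions; BC2 differs at 5 positions; BC3 differs at 3 positions; BC4 differs at 9 positions; BC5 differs at 8 positions. The closest is BC3.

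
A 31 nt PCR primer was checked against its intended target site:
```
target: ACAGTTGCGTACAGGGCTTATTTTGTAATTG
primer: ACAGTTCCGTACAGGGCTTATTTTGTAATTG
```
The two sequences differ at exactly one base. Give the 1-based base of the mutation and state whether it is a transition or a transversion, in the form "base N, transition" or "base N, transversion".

Base 7 changes G→C. G is a purine and C is a pyrimidine, so this is a transversion.

base 7, transversion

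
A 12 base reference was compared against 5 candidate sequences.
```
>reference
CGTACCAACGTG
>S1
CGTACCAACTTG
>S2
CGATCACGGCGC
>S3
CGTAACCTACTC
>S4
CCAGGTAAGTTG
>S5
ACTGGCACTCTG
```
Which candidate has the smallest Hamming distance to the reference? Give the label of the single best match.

S1 differs at 1 site; S2 differs at 9 sites; S3 differs at 6 sites; S4 differs at 7 sites; S5 differs at 7 sites. The closest is S1.

S1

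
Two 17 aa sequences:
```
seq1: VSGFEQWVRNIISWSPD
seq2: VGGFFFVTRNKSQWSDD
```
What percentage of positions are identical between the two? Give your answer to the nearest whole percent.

9 positions differ (2, 5, 6, 7, 8, 11, 12, 13, 16), so 8 of 17 match: 8/17 = 47.06%.

47%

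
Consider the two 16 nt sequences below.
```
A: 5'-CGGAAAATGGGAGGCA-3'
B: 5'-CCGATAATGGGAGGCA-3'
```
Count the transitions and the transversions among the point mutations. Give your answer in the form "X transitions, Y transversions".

0 transitions, 2 transversions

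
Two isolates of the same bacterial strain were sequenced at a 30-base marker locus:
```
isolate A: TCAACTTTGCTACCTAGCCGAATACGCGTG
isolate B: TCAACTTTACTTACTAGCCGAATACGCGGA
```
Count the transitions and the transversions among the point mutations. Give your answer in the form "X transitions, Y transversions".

Transitions (purine↔purine or pyrimidine↔pyrimidine): 9 G→A, 30 G→A.
Transversions (purine↔pyrimidine): 12 A→T, 13 C→A, 29 T→G.

2 transitions, 3 transversions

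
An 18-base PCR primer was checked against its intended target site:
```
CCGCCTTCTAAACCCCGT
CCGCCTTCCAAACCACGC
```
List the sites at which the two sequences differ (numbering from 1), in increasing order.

Differences at site 9 (T→C), site 15 (C→A), site 18 (T→C).

9, 15, 18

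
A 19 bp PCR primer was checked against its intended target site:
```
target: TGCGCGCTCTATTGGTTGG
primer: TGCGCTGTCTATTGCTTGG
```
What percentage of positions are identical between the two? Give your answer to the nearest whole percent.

Mismatches at positions 6, 7, 15 (1-based): 3 of 19.
Identical positions: 16/19 = 84.21% → 84%.

84%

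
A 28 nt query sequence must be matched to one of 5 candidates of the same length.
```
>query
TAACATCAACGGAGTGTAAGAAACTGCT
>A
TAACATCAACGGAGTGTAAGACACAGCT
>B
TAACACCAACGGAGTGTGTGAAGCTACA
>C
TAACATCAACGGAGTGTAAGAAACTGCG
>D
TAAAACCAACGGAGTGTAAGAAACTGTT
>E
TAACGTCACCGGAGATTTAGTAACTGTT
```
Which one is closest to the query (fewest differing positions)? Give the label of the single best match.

A differs at 2 positions; B differs at 6 positions; C differs at 1 position; D differs at 3 positions; E differs at 7 positions. The closest is C.

C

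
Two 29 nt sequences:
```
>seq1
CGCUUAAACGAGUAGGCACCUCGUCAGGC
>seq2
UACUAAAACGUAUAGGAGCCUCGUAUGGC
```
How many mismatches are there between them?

9

Comparing position by position, 9 sites differ: 1 (C/U), 2 (G/A), 5 (U/A), 11 (A/U), 12 (G/A), 17 (C/A), 18 (A/G), 25 (C/A), 26 (A/U).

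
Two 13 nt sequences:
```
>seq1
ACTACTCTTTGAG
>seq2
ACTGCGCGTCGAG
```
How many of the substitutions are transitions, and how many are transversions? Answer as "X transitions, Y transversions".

2 transitions, 2 transversions

Transitions (purine↔purine or pyrimidine↔pyrimidine): 4 A→G, 10 T→C.
Transversions (purine↔pyrimidine): 6 T→G, 8 T→G.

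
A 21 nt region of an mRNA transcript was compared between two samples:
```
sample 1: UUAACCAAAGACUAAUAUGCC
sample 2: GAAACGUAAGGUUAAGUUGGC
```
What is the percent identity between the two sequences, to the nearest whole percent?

57%

9 positions differ (1, 2, 6, 7, 11, 12, 16, 17, 20), so 12 of 21 match: 12/21 = 57.14%.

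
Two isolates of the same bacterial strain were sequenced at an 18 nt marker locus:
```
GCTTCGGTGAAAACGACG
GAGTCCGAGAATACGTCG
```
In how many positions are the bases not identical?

The sequences differ at positions 2, 3, 6, 8, 12, 16 (1-based) — 6 in total.

6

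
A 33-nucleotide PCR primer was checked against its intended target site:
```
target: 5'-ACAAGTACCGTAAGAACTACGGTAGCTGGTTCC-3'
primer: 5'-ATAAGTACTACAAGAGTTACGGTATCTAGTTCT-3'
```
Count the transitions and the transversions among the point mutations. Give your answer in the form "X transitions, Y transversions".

8 transitions, 1 transversion

Transitions (purine↔purine or pyrimidine↔pyrimidine): 2 C→T, 9 C→T, 10 G→A, 11 T→C, 16 A→G, 17 C→T, 28 G→A, 33 C→T.
Transversions (purine↔pyrimidine): 25 G→T.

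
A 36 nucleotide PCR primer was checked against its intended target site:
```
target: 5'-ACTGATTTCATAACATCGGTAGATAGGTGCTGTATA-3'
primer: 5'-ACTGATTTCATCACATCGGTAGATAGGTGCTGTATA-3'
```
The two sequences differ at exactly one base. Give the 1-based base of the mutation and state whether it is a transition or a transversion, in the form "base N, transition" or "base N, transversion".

Base 12 changes A→C. A is a purine and C is a pyrimidine, so this is a transversion.

base 12, transversion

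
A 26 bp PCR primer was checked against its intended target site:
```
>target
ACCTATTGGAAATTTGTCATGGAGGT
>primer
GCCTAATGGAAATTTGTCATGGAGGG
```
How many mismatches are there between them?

Comparing position by position, 3 positions differ: 1 (A/G), 6 (T/A), 26 (T/G).

3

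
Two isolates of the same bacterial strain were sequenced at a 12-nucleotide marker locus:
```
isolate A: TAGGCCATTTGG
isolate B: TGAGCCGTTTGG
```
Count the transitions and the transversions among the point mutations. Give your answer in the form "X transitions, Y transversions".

Transitions (purine↔purine or pyrimidine↔pyrimidine): 2 A→G, 3 G→A, 7 A→G.
Transversions (purine↔pyrimidine): none.

3 transitions, 0 transversions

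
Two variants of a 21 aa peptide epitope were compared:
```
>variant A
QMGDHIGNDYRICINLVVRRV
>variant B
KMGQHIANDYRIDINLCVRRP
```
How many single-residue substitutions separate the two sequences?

Mismatches (1-based): residue 1: Q→K; residue 4: D→Q; residue 7: G→A; residue 13: C→D; residue 17: V→C; residue 21: V→P.

6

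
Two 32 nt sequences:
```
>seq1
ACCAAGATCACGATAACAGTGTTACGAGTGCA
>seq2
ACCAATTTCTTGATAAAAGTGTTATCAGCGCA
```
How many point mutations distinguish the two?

8

Comparing position by position, 8 bases differ: 6 (G/T), 7 (A/T), 10 (A/T), 11 (C/T), 17 (C/A), 25 (C/T), 26 (G/C), 29 (T/C).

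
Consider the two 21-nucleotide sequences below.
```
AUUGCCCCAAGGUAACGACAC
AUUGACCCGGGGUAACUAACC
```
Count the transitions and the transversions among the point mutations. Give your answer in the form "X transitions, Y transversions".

Transitions (purine↔purine or pyrimidine↔pyrimidine): 9 A→G, 10 A→G.
Transversions (purine↔pyrimidine): 5 C→A, 17 G→U, 19 C→A, 20 A→C.

2 transitions, 4 transversions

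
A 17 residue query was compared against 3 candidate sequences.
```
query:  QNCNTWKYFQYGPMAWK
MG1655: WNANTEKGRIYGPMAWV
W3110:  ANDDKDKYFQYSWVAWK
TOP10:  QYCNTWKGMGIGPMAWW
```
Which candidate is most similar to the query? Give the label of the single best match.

TOP10

MG1655 differs at 7 positions; W3110 differs at 8 positions; TOP10 differs at 6 positions. The closest is TOP10.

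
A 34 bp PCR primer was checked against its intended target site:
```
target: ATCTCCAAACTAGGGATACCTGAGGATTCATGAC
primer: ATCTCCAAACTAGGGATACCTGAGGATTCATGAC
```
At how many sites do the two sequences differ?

0

No positions differ; the sequences are identical.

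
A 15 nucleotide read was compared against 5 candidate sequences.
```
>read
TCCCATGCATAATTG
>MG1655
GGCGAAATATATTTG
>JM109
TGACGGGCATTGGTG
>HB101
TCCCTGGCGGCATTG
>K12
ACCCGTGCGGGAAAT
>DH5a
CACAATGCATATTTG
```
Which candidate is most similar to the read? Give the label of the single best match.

DH5a

MG1655 differs at 7 sites; JM109 differs at 7 sites; HB101 differs at 5 sites; K12 differs at 8 sites; DH5a differs at 4 sites. The closest is DH5a.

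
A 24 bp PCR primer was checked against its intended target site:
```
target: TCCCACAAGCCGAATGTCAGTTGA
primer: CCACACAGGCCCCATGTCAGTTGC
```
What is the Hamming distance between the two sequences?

6

The sequences differ at positions 1, 3, 8, 12, 13, 24 (1-based) — 6 in total.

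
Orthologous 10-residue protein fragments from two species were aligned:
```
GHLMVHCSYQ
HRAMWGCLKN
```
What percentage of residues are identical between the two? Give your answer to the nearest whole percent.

8 positions differ (1, 2, 3, 5, 6, 8, 9, 10), so 2 of 10 match: 2/10 = 20%.

20%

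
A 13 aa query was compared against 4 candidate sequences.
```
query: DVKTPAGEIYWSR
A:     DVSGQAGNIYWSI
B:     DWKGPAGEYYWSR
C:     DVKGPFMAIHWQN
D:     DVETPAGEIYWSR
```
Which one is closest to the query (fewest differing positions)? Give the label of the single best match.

D

Hamming distances to query — A: 5; B: 3; C: 7; D: 1.
Smallest is D with 1 mismatch.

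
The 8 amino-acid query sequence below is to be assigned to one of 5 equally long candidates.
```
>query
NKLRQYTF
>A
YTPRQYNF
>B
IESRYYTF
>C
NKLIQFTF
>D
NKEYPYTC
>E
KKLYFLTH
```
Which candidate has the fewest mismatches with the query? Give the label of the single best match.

A differs at 4 residues; B differs at 4 residues; C differs at 2 residues; D differs at 4 residues; E differs at 5 residues. The closest is C.

C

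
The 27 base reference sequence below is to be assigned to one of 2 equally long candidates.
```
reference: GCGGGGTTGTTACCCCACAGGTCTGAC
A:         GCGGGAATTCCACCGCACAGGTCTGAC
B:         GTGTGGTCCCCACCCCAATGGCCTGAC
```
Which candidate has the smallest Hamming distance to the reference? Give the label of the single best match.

A

Hamming distances to reference — A: 6; B: 9.
Smallest is A with 6 mismatches.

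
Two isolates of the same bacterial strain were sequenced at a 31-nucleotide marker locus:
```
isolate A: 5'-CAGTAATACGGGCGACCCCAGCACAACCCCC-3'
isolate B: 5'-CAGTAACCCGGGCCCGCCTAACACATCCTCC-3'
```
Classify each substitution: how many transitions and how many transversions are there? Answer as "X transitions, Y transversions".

Mismatches (1-based):
base 7: T→C (pyrimidine→pyrimidine, transition)
base 8: A→C (purine→pyrimidine, transversion)
base 14: G→C (purine→pyrimidine, transversion)
base 15: A→C (purine→pyrimidine, transversion)
base 16: C→G (pyrimidine→purine, transversion)
base 19: C→T (pyrimidine→pyrimidine, transition)
base 21: G→A (purine→purine, transition)
base 26: A→T (purine→pyrimidine, transversion)
base 29: C→T (pyrimidine→pyrimidine, transition)

4 transitions, 5 transversions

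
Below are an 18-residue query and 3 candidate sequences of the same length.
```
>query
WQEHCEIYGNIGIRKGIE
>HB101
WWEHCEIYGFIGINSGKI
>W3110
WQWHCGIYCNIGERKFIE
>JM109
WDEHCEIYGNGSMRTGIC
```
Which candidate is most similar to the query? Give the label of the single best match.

HB101 differs at 6 positions; W3110 differs at 5 positions; JM109 differs at 6 positions. The closest is W3110.

W3110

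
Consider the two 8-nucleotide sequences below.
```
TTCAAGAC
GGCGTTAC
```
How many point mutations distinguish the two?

The sequences differ at sites 1, 2, 4, 5, 6 (1-based) — 5 in total.

5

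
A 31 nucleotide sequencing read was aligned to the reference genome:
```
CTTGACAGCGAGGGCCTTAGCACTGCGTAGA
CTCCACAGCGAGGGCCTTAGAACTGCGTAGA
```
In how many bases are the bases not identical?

Mismatches (1-based): base 3: T→C; base 4: G→C; base 21: C→A.

3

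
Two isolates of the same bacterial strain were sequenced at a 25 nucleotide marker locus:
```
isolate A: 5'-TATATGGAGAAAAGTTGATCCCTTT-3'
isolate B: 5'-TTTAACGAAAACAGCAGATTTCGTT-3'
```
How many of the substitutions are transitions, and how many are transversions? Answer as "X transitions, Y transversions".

4 transitions, 6 transversions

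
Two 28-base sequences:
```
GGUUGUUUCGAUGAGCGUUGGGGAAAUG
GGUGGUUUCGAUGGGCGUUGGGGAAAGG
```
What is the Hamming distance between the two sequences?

Comparing position by position, 3 bases differ: 4 (U/G), 14 (A/G), 27 (U/G).

3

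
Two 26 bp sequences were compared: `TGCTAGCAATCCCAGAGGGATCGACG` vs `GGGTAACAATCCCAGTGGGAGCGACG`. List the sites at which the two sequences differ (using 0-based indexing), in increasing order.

Scanning 0-based: 0: T/G; 2: C/G; 5: G/A; 15: A/T; 20: T/G.

0, 2, 5, 15, 20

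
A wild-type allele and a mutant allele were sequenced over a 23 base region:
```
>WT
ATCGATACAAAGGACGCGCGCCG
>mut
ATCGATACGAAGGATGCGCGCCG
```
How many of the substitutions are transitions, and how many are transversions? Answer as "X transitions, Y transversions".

Transitions (purine↔purine or pyrimidine↔pyrimidine): 9 A→G, 15 C→T.
Transversions (purine↔pyrimidine): none.

2 transitions, 0 transversions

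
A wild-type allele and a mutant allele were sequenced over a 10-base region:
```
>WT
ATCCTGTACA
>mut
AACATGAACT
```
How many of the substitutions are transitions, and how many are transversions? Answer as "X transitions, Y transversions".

0 transitions, 4 transversions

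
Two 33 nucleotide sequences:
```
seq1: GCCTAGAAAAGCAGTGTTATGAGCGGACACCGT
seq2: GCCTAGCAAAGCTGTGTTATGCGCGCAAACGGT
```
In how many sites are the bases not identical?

Mismatches (1-based): site 7: A→C; site 13: A→T; site 22: A→C; site 26: G→C; site 28: C→A; site 31: C→G.

6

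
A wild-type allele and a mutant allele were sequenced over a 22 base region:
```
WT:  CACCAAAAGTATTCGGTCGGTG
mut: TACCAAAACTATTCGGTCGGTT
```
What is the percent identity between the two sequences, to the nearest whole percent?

86%

Mismatches at positions 1, 9, 22 (1-based): 3 of 22.
Identical positions: 19/22 = 86.36% → 86%.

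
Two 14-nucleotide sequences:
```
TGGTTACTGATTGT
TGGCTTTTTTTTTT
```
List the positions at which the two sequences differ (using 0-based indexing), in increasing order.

3, 5, 6, 8, 9, 12

Scanning 0-based: 3: T/C; 5: A/T; 6: C/T; 8: G/T; 9: A/T; 12: G/T.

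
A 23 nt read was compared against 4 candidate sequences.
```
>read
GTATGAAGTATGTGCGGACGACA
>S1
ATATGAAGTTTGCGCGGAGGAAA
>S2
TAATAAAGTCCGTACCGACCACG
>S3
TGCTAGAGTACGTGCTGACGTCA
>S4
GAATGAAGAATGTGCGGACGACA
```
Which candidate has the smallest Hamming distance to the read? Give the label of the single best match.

S4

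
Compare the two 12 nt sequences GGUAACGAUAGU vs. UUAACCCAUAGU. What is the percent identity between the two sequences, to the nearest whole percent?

Mismatches at positions 1, 2, 3, 5, 7 (1-based): 5 of 12.
Identical positions: 7/12 = 58.33% → 58%.

58%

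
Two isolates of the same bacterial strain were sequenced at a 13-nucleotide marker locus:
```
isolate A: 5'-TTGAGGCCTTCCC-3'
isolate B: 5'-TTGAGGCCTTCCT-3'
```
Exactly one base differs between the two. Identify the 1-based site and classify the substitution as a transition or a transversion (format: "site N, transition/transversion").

site 13, transition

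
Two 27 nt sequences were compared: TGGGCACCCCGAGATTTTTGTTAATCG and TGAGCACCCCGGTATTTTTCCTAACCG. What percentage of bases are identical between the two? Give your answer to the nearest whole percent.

6 positions differ (3, 12, 13, 20, 21, 25), so 21 of 27 match: 21/27 = 77.78%.

78%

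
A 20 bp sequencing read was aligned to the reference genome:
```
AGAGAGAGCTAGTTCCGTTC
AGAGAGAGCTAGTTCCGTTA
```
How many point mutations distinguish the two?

1

The sequences differ at sites 20 (1-based) — 1 in total.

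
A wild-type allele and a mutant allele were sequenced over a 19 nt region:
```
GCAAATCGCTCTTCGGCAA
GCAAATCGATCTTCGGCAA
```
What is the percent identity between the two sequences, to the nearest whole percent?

Mismatch at position 9 (1-based): 1 of 19.
Identical positions: 18/19 = 94.74% → 95%.

95%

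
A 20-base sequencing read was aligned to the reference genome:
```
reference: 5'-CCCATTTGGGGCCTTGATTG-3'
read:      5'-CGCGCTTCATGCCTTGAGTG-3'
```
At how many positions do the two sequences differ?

Comparing position by position, 7 positions differ: 2 (C/G), 4 (A/G), 5 (T/C), 8 (G/C), 9 (G/A), 10 (G/T), 18 (T/G).

7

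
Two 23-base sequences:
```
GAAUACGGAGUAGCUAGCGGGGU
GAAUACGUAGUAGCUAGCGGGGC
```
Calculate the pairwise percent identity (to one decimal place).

91.3%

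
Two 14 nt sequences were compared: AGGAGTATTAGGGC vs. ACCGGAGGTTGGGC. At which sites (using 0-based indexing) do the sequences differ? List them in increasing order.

1, 2, 3, 5, 6, 7, 9

Differences at site 1 (G→C), site 2 (G→C), site 3 (A→G), site 5 (T→A), site 6 (A→G), site 7 (T→G), site 9 (A→T).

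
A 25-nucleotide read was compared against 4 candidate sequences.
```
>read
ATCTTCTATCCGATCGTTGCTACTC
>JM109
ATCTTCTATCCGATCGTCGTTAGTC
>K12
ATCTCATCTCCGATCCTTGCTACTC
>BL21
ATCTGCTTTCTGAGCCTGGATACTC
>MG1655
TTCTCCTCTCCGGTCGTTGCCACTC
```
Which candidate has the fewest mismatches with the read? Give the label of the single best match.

JM109

Hamming distances to read — JM109: 3; K12: 4; BL21: 7; MG1655: 5.
Smallest is JM109 with 3 mismatches.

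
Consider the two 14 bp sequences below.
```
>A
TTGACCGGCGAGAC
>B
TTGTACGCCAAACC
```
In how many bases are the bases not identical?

6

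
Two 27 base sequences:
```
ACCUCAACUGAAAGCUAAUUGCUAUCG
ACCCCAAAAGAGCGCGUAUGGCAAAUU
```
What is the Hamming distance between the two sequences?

12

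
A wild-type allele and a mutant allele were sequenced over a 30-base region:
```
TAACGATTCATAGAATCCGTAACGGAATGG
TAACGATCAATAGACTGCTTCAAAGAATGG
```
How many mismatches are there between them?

8

Comparing position by position, 8 bases differ: 8 (T/C), 9 (C/A), 15 (A/C), 17 (C/G), 19 (G/T), 21 (A/C), 23 (C/A), 24 (G/A).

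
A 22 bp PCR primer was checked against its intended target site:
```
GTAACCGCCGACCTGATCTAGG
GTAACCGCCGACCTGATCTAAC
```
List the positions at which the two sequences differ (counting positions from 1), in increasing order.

Scanning 1-based: 21: G/A; 22: G/C.

21, 22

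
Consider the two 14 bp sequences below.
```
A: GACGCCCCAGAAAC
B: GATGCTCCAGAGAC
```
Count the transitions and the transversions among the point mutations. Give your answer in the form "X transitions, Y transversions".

3 transitions, 0 transversions

Transitions (purine↔purine or pyrimidine↔pyrimidine): 3 C→T, 6 C→T, 12 A→G.
Transversions (purine↔pyrimidine): none.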